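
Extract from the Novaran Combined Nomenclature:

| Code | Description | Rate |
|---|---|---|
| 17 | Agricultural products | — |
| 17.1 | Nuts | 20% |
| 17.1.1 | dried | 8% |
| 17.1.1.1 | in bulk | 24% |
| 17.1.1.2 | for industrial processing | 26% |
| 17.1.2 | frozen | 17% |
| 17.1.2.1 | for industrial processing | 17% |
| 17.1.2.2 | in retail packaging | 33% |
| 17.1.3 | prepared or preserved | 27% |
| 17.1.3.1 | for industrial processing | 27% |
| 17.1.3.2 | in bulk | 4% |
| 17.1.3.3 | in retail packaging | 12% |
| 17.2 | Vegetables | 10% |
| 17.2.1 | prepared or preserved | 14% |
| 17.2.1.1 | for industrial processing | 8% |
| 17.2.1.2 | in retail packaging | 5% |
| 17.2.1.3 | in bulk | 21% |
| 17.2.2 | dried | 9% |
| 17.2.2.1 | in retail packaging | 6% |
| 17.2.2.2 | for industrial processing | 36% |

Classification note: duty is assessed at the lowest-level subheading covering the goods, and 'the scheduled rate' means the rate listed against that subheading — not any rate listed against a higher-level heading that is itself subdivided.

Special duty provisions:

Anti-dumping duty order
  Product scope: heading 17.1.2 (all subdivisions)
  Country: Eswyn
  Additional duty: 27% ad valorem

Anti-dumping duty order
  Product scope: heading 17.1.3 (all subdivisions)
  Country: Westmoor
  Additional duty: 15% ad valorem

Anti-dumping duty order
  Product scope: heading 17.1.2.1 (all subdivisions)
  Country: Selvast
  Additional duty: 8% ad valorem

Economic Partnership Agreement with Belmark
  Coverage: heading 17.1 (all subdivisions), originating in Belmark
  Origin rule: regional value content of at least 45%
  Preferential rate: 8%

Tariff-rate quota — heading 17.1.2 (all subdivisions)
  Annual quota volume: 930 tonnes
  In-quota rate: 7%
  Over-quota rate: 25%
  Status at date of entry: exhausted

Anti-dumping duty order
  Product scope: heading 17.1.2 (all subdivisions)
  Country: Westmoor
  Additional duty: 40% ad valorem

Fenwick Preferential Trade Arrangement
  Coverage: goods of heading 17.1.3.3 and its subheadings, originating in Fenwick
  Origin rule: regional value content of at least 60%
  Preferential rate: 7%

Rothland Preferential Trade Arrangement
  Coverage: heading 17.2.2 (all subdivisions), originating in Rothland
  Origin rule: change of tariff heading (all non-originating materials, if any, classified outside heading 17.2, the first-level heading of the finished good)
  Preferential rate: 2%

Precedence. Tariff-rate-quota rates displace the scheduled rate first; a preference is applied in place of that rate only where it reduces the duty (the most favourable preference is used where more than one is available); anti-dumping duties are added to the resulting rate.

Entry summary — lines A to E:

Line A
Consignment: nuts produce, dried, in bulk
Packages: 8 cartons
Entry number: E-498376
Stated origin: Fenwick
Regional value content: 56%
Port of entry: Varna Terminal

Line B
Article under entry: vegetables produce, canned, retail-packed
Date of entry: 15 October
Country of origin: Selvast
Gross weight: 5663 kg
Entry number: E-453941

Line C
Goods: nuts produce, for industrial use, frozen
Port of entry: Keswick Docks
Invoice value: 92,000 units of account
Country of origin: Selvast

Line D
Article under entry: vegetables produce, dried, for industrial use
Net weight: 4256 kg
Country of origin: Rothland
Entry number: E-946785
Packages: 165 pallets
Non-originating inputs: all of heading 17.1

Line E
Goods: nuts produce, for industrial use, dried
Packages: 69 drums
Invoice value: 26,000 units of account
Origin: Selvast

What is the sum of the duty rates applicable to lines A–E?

Line A: nuts → 17.1; dried → 17.1.1; in bulk → 17.1.1.1. Scheduled 24%. Fenwick agreement on 17.1.3.3: 17.1.1.1 not covered. → 24%.
Line B: vegetables → 17.2; canned → 17.2.1; retail-packed → 17.2.1.2. Scheduled 5%. No special measure applies. → 5%.
Line C: nuts → 17.1; frozen → 17.1.2; for industrial use → 17.1.2.1. Scheduled 17%. quota on 17.1.2 exhausted → over-quota 25%; anti-dumping (Selvast, 17.1.2.1): +8%; total 25% + 8% = 33%. → 33%.
Line D: vegetables → 17.2; dried → 17.2.2; for industrial use → 17.2.2.2. Scheduled 36%. Rothland agreement on 17.2.2: CTH met → 2% available; preferential 2%. → 2%.
Line E: nuts → 17.1; dried → 17.1.1; for industrial use → 17.1.1.2. Scheduled 26%. No special measure applies. → 26%.
Sum: 24% + 5% + 33% + 2% + 26% = 90%.

90%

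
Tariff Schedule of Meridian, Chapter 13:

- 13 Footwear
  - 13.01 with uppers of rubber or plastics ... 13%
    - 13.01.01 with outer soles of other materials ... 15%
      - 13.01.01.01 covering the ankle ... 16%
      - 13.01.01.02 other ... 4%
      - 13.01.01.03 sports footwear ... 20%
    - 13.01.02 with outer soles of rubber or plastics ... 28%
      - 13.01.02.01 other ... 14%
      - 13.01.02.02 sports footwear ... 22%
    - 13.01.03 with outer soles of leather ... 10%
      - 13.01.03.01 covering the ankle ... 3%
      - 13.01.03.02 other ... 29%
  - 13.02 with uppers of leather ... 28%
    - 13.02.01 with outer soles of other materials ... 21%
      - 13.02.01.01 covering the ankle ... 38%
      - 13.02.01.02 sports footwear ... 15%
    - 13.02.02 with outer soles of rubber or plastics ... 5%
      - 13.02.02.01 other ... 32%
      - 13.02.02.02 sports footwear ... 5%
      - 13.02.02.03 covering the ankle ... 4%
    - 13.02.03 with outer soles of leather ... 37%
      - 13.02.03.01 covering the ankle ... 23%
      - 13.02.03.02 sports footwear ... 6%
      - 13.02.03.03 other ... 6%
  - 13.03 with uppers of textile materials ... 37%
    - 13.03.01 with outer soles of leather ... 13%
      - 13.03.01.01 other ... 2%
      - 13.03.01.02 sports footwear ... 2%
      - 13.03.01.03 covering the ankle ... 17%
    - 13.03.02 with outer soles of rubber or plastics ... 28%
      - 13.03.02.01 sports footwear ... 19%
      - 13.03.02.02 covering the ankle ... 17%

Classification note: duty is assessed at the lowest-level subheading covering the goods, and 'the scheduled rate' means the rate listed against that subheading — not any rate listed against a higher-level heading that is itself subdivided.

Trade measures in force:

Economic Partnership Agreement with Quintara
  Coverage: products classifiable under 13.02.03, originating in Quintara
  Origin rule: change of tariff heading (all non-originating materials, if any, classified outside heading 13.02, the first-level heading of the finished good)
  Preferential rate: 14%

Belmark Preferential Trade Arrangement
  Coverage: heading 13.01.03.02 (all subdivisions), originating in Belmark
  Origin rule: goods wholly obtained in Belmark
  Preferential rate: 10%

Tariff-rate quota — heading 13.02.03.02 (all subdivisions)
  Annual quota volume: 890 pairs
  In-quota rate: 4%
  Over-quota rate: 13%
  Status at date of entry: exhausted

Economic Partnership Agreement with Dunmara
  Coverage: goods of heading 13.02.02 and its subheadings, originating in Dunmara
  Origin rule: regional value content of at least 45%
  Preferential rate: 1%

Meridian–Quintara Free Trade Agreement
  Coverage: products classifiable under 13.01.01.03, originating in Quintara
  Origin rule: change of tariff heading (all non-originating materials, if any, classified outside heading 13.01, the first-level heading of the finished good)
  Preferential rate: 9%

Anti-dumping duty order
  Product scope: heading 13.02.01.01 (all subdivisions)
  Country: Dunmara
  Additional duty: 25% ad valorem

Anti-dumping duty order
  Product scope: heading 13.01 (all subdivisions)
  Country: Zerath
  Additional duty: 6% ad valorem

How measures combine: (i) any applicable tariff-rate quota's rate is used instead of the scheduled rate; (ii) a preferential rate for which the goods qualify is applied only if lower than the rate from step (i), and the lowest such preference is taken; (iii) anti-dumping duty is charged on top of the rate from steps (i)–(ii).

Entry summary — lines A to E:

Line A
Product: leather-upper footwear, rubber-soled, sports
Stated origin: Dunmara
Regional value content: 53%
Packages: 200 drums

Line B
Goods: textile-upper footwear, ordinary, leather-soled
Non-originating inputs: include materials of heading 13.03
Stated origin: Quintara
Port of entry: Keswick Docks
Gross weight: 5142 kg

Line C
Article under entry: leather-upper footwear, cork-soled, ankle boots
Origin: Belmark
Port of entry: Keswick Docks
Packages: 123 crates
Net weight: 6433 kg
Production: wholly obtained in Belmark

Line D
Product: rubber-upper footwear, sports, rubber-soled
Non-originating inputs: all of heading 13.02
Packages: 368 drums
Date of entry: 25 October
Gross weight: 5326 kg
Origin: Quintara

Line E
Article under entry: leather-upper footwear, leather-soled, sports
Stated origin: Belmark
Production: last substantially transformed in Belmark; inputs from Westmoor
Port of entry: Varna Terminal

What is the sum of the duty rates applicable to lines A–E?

76%

Line A: leather-upper → 13.02; rubber-soled → 13.02.02; sports → 13.02.02.02. Scheduled 5%. Dunmara agreement on 13.02.02: RVC ≥ 45% → 1% available; preferential 1%. → 1%.
Line B: textile-upper → 13.03; leather-soled → 13.03.01; ordinary → 13.03.01.01. Scheduled 2%. Quintara agreement on 13.02.03: 13.03.01.01 not covered; Quintara agreement on 13.01.01.03: 13.03.01.01 not covered. → 2%.
Line C: leather-upper → 13.02; cork-soled → 13.02.01; ankle boots → 13.02.01.01. Scheduled 38%. Belmark agreement on 13.01.03.02: 13.02.01.01 not covered. → 38%.
Line D: rubber-upper → 13.01; rubber-soled → 13.01.02; sports → 13.01.02.02. Scheduled 22%. Quintara agreement on 13.02.03: 13.01.02.02 not covered; Quintara agreement on 13.01.01.03: 13.01.02.02 not covered. → 22%.
Line E: leather-upper → 13.02; leather-soled → 13.02.03; sports → 13.02.03.02. Scheduled 6%. quota on 13.02.03.02 exhausted → over-quota 13%; Belmark agreement on 13.01.03.02: 13.02.03.02 not covered. → 13%.
Sum: 1% + 2% + 38% + 22% + 13% = 76%.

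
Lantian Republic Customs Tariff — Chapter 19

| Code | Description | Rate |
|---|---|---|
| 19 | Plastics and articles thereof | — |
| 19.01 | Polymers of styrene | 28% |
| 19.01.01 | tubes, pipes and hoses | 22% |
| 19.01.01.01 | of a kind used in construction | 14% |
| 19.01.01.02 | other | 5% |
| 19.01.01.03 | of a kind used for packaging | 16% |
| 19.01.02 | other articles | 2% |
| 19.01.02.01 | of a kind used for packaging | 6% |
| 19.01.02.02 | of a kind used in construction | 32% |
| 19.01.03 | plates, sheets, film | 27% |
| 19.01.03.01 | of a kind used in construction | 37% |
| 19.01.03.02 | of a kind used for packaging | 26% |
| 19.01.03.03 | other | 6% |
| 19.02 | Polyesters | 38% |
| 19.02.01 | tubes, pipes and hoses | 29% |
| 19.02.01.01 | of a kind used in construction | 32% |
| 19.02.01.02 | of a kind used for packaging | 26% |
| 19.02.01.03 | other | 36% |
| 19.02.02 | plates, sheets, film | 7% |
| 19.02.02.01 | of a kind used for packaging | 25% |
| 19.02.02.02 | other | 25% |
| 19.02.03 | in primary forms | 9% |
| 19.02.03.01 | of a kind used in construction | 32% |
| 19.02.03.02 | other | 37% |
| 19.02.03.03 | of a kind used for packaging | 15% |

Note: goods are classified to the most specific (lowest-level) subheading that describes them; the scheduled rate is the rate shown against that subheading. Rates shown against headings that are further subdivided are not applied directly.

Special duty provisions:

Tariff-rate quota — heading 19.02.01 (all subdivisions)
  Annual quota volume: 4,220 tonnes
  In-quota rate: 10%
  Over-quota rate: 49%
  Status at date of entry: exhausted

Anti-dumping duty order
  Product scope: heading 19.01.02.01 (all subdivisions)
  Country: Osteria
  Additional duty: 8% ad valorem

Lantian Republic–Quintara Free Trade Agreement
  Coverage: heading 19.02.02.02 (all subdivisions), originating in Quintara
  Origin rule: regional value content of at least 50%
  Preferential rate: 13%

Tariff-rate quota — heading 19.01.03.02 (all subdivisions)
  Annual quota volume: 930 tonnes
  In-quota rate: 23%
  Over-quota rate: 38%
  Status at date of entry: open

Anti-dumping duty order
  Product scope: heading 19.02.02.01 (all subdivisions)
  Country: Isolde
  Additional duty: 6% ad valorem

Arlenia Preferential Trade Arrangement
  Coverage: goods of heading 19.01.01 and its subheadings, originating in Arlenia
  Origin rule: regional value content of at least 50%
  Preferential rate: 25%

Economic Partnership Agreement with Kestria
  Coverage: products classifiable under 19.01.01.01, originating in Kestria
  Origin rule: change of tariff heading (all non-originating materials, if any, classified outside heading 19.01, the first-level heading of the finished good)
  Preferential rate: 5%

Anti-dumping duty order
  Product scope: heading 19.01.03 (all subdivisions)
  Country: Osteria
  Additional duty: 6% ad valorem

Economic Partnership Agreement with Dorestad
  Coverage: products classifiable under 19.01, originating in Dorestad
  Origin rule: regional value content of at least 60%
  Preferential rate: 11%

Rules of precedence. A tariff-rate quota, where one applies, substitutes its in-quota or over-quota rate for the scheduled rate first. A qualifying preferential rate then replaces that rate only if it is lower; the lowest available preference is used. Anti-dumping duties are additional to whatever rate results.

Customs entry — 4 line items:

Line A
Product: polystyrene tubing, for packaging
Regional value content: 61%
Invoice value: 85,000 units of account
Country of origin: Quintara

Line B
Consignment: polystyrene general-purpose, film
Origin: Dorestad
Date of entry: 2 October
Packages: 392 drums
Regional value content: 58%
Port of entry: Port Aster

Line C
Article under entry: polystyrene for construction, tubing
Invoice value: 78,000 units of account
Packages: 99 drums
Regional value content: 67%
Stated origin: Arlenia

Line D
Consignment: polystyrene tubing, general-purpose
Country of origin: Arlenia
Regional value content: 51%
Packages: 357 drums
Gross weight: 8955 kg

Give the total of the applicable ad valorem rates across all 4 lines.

Line A: polystyrene → 19.01; tubing → 19.01.01; for packaging → 19.01.01.03. Scheduled 16%. Quintara agreement on 19.02.02.02: 19.01.01.03 not covered. → 16%.
Line B: polystyrene → 19.01; film → 19.01.03; general-purpose → 19.01.03.03. Scheduled 6%. Dorestad agreement on 19.01: RVC < 60%. → 6%.
Line C: polystyrene → 19.01; tubing → 19.01.01; for construction → 19.01.01.01. Scheduled 14%. Arlenia agreement on 19.01.01: RVC ≥ 50% → 25% available; preference 25% not lower than 14% → no reduction. → 14%.
Line D: polystyrene → 19.01; tubing → 19.01.01; general-purpose → 19.01.01.02. Scheduled 5%. Arlenia agreement on 19.01.01: RVC ≥ 50% → 25% available; preference 25% not lower than 5% → no reduction. → 5%.
Sum: 16% + 6% + 14% + 5% = 41%.

41%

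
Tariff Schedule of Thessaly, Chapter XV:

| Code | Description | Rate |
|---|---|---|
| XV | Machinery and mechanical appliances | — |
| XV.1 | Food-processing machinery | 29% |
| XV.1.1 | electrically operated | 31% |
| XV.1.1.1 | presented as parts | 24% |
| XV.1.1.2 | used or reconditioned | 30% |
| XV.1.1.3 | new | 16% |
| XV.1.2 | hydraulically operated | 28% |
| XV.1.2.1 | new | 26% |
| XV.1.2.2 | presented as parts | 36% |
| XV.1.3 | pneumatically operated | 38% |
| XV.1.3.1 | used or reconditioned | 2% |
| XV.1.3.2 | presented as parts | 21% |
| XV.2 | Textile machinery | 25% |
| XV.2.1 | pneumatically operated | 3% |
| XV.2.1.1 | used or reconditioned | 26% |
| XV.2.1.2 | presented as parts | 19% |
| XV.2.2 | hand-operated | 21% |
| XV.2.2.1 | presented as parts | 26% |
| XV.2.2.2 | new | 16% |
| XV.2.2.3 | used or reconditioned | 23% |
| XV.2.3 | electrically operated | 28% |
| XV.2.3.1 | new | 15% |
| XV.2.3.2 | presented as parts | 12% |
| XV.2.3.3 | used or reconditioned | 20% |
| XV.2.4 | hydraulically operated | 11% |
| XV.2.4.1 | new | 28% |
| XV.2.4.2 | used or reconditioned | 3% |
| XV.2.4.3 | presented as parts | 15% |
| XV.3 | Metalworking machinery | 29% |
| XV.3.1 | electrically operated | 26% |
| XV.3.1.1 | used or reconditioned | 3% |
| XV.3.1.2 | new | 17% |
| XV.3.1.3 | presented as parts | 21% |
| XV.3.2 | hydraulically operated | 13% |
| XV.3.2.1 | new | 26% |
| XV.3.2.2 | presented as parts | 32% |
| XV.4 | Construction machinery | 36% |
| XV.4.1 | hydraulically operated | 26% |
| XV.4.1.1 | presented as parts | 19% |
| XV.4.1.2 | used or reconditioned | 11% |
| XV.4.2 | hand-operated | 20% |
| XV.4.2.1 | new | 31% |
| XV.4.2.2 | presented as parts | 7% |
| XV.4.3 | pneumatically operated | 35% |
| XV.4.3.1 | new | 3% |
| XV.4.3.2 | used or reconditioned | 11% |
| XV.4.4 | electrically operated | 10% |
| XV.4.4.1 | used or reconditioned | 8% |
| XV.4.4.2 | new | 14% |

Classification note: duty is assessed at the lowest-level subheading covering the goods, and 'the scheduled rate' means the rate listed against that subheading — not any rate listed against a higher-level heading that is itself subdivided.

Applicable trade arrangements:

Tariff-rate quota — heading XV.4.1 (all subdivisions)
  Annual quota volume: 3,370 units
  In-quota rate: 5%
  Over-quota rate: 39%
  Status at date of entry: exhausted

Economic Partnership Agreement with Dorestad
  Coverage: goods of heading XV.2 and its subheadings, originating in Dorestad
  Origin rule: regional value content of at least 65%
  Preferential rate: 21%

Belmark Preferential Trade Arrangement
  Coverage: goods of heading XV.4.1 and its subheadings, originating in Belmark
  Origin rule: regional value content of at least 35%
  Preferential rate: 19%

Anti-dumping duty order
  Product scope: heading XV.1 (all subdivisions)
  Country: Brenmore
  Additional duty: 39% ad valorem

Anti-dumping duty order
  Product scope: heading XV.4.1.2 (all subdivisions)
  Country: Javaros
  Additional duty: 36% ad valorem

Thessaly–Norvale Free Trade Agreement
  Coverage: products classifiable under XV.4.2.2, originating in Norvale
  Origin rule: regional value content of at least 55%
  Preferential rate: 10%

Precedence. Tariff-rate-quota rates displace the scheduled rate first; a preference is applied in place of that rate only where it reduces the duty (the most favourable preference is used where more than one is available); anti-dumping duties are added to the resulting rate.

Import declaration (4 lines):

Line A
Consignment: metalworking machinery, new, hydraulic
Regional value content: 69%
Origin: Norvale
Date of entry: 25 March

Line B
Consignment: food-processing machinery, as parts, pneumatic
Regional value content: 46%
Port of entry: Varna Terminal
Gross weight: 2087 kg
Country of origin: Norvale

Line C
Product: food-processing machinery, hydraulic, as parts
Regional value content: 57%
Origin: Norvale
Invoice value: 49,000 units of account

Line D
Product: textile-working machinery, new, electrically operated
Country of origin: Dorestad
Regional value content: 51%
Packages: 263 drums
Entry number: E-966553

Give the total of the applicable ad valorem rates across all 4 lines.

98%

Line A: metalworking → XV.3; hydraulic → XV.3.2; new → XV.3.2.1. Scheduled 26%. Norvale agreement on XV.4.2.2: XV.3.2.1 not covered. → 26%.
Line B: food-processing → XV.1; pneumatic → XV.1.3; as parts → XV.1.3.2. Scheduled 21%. Norvale agreement on XV.4.2.2: XV.1.3.2 not covered. → 21%.
Line C: food-processing → XV.1; hydraulic → XV.1.2; as parts → XV.1.2.2. Scheduled 36%. Norvale agreement on XV.4.2.2: XV.1.2.2 not covered. → 36%.
Line D: textile-working → XV.2; electrically operated → XV.2.3; new → XV.2.3.1. Scheduled 15%. Dorestad agreement on XV.2: RVC < 65%. → 15%.
Sum: 26% + 21% + 36% + 15% = 98%.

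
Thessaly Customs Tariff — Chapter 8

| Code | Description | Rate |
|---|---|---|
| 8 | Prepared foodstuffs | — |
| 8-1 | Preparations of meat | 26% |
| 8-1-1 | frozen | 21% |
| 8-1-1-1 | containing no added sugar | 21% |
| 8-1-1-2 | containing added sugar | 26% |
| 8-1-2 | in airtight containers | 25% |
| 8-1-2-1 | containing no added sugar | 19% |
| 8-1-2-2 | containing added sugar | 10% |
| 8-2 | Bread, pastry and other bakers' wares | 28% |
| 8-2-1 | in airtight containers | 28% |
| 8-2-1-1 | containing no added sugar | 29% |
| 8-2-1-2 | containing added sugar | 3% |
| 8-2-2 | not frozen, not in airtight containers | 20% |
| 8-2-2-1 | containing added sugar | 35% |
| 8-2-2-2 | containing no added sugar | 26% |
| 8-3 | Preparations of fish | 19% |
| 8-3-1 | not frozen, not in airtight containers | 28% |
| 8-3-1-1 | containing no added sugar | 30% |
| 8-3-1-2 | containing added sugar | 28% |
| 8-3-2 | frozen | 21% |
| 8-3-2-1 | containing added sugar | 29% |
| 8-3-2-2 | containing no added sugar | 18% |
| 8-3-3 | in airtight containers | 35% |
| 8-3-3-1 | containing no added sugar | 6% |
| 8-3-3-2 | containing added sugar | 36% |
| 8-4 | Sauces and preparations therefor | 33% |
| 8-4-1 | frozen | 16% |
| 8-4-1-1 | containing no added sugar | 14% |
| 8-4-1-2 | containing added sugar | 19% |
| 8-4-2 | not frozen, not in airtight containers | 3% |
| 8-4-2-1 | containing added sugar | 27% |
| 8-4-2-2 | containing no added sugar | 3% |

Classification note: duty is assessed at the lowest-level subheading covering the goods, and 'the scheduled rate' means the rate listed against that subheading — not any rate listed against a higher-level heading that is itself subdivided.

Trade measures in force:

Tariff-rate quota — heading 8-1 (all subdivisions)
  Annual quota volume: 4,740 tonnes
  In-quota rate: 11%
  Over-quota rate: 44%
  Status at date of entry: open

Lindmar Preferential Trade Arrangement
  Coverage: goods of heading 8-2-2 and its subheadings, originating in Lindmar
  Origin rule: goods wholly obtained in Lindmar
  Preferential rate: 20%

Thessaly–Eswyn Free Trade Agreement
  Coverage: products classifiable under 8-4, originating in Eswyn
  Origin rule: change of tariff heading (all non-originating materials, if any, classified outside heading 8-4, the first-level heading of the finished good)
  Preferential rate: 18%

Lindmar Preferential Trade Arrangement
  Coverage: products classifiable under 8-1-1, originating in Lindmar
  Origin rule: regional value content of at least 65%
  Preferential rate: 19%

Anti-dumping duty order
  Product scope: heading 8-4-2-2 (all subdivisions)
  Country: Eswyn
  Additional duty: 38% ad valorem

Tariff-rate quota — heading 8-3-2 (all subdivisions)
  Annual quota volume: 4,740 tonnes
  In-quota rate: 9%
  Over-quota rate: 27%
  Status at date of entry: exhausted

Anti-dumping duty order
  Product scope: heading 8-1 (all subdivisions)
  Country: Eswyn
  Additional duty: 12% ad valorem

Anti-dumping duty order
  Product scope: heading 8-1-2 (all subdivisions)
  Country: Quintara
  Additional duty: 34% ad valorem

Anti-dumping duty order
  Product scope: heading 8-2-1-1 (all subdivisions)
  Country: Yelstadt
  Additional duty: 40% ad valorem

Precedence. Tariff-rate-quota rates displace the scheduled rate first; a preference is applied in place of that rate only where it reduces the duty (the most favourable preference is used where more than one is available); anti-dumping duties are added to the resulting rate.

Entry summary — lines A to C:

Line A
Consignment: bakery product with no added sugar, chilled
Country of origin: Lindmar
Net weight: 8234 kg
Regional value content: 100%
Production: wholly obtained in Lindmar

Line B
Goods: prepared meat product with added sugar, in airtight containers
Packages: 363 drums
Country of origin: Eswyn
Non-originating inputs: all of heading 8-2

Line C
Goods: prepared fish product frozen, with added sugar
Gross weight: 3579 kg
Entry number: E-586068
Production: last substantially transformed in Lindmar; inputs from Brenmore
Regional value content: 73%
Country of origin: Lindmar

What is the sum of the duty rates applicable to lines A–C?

Line A: bakery product → 8-2; chilled → 8-2-2; with no added sugar → 8-2-2-2. Scheduled 26%. Lindmar agreement on 8-2-2: wholly obtained → 20% available; Lindmar agreement on 8-1-1: 8-2-2-2 not covered; preferential 20%. → 20%.
Line B: prepared meat product → 8-1; in airtight containers → 8-1-2; with added sugar → 8-1-2-2. Scheduled 10%. quota on 8-1 open → in-quota 11%; Eswyn agreement on 8-4: 8-1-2-2 not covered; anti-dumping (Eswyn, 8-1): +12%; total 11% + 12% = 23%. → 23%.
Line C: prepared fish product → 8-3; frozen → 8-3-2; with added sugar → 8-3-2-1. Scheduled 29%. quota on 8-3-2 exhausted → over-quota 27%; Lindmar agreement on 8-2-2: 8-3-2-1 not covered; Lindmar agreement on 8-1-1: 8-3-2-1 not covered. → 27%.
Sum: 20% + 23% + 27% = 70%.

70%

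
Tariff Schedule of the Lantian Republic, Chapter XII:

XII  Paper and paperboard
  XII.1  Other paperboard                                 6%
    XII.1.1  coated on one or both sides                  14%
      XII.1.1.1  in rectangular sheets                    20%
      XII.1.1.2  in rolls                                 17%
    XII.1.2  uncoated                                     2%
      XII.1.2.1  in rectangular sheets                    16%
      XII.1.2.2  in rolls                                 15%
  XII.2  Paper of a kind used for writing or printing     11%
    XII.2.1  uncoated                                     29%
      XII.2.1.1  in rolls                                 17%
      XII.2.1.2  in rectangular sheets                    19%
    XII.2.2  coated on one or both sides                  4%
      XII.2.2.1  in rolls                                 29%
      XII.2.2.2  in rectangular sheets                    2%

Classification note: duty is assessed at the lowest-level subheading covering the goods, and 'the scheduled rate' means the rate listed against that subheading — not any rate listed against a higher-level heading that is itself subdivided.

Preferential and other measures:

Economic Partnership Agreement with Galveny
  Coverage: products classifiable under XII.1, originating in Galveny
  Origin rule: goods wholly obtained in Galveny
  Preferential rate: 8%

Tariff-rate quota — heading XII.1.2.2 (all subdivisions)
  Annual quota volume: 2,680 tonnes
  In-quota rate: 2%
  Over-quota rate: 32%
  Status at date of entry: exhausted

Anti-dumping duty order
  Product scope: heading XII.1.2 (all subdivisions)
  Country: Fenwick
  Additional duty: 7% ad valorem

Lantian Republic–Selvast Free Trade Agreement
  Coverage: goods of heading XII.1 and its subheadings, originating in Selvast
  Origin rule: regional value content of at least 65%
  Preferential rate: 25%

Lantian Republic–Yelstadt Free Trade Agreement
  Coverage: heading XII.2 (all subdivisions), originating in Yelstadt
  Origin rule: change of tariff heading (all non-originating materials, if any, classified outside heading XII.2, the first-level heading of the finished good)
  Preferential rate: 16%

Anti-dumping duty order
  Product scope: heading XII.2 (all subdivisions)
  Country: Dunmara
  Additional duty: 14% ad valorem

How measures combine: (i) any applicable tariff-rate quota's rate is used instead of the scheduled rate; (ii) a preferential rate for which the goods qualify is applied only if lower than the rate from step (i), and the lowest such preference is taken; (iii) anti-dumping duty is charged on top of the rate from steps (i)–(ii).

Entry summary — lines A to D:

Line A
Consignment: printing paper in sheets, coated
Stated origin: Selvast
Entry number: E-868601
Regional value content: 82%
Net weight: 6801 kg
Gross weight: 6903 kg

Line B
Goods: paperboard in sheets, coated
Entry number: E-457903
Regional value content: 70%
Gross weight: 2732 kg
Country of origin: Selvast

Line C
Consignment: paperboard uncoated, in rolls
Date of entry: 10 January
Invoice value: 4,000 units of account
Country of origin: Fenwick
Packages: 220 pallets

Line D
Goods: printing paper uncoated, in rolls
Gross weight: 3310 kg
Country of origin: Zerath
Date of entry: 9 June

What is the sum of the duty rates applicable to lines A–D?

Line A: printing paper → XII.2; coated → XII.2.2; in sheets → XII.2.2.2. Scheduled 2%. Selvast agreement on XII.1: XII.2.2.2 not covered. → 2%.
Line B: paperboard → XII.1; coated → XII.1.1; in sheets → XII.1.1.1. Scheduled 20%. Selvast agreement on XII.1: RVC ≥ 65% → 25% available; preference 25% not lower than 20% → no reduction. → 20%.
Line C: paperboard → XII.1; uncoated → XII.1.2; in rolls → XII.1.2.2. Scheduled 15%. quota on XII.1.2.2 exhausted → over-quota 32%; anti-dumping (Fenwick, XII.1.2): +7%; total 32% + 7% = 39%. → 39%.
Line D: printing paper → XII.2; uncoated → XII.2.1; in rolls → XII.2.1.1. Scheduled 17%. No special measure applies. → 17%.
Sum: 2% + 20% + 39% + 17% = 78%.

78%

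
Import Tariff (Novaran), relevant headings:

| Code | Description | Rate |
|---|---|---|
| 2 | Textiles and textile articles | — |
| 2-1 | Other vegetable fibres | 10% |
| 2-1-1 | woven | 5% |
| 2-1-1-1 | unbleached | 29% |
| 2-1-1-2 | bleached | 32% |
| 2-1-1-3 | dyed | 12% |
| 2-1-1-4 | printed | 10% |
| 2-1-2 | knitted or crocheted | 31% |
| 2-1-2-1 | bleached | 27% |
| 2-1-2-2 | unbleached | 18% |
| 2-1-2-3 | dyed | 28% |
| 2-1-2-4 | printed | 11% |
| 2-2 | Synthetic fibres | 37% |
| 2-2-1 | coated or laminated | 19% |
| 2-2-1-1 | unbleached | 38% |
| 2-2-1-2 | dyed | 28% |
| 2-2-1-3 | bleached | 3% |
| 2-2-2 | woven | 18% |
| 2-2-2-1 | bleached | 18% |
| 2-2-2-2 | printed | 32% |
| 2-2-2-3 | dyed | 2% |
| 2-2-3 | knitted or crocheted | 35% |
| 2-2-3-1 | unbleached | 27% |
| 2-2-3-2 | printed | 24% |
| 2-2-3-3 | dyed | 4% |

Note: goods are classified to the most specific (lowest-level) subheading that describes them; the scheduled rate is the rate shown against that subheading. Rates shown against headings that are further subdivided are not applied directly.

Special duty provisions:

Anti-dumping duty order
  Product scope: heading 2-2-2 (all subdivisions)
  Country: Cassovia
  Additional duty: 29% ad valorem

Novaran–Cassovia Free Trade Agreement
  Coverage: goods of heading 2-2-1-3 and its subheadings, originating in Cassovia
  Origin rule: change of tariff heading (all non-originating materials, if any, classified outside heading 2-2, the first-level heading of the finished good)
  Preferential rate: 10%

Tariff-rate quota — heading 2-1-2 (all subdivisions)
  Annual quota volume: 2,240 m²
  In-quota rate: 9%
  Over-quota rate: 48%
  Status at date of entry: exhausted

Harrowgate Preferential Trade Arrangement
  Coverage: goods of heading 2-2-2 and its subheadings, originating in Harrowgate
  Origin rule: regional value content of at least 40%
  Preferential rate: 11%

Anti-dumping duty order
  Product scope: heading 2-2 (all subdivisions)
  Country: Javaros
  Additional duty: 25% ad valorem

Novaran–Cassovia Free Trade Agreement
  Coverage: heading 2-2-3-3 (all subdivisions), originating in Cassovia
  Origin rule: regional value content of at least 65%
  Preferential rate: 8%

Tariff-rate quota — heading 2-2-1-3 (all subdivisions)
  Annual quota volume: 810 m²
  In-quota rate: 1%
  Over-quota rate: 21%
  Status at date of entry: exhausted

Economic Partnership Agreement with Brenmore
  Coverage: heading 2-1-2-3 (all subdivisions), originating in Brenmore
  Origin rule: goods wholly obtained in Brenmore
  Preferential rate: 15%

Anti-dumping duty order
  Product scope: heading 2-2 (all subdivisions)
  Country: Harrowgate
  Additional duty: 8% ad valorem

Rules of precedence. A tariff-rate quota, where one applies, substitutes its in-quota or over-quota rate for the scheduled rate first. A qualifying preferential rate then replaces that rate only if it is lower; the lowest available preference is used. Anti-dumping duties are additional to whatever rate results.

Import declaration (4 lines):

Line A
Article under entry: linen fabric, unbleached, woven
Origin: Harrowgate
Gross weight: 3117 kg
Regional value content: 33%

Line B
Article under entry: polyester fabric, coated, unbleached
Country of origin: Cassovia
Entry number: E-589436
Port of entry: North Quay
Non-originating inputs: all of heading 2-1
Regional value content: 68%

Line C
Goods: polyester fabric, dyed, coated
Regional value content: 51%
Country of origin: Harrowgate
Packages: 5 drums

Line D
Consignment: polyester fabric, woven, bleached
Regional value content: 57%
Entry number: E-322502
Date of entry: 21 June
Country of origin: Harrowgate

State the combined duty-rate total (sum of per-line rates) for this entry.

Line A: linen → 2-1; woven → 2-1-1; unbleached → 2-1-1-1. Scheduled 29%. Harrowgate agreement on 2-2-2: 2-1-1-1 not covered. → 29%.
Line B: polyester → 2-2; coated → 2-2-1; unbleached → 2-2-1-1. Scheduled 38%. Cassovia agreement on 2-2-1-3: 2-2-1-1 not covered; Cassovia agreement on 2-2-3-3: 2-2-1-1 not covered. → 38%.
Line C: polyester → 2-2; coated → 2-2-1; dyed → 2-2-1-2. Scheduled 28%. Harrowgate agreement on 2-2-2: 2-2-1-2 not covered; anti-dumping (Harrowgate, 2-2): +8%; total 28% + 8% = 36%. → 36%.
Line D: polyester → 2-2; woven → 2-2-2; bleached → 2-2-2-1. Scheduled 18%. Harrowgate agreement on 2-2-2: RVC ≥ 40% → 11% available; preferential 11%; anti-dumping (Harrowgate, 2-2): +8%; total 11% + 8% = 19%. → 19%.
Sum: 29% + 38% + 36% + 19% = 122%.

122%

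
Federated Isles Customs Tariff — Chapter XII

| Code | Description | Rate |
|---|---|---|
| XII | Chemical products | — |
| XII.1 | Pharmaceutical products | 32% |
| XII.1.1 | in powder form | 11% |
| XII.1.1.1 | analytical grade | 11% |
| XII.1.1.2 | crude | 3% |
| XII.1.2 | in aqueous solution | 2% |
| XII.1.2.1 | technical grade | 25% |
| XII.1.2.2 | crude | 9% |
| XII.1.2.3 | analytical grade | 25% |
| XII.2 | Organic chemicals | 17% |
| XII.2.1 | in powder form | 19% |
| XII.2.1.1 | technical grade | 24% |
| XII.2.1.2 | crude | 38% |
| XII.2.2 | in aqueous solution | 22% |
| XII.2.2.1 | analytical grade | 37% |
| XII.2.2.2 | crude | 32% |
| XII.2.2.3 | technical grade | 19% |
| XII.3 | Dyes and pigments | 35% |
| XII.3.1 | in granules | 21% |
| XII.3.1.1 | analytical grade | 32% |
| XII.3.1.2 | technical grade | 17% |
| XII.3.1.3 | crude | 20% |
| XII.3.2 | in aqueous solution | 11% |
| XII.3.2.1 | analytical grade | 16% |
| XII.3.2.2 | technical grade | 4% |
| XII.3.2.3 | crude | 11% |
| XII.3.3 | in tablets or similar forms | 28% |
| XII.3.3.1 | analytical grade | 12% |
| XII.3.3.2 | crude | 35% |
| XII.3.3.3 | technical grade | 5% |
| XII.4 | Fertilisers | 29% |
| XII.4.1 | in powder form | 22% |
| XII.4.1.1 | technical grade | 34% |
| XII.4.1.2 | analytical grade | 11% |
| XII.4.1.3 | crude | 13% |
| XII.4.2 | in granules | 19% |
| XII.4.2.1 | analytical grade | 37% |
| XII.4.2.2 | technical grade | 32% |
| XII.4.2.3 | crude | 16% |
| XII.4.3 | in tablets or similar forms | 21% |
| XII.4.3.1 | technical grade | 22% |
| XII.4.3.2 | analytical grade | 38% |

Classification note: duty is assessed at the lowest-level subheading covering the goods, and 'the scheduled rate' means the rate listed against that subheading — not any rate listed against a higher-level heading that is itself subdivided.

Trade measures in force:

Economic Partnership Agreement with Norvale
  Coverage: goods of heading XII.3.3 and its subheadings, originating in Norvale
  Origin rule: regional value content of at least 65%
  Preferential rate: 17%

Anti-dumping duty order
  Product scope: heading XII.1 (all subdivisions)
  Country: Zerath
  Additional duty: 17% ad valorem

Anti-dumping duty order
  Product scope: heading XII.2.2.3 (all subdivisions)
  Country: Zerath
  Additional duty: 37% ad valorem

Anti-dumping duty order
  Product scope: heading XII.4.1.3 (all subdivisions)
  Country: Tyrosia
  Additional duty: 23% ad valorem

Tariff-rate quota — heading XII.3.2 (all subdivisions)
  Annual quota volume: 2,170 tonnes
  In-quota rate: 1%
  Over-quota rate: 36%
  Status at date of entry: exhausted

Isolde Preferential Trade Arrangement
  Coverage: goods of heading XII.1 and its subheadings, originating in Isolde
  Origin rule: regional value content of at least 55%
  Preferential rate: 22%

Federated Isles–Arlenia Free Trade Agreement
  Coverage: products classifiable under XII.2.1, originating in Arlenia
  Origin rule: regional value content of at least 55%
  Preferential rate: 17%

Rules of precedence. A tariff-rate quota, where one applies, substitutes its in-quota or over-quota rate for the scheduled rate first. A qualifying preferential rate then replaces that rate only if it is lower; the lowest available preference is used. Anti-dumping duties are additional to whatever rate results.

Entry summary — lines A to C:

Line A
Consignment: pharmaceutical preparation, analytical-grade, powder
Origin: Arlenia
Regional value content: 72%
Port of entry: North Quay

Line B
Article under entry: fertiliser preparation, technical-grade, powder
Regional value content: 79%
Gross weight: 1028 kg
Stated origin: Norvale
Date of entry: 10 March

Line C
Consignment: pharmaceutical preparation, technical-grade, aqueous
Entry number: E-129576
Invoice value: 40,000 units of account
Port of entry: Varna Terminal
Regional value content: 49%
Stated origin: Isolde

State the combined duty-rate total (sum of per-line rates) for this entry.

Line A: pharmaceutical → XII.1; powder → XII.1.1; analytical-grade → XII.1.1.1. Scheduled 11%. Arlenia agreement on XII.2.1: XII.1.1.1 not covered. → 11%.
Line B: fertiliser → XII.4; powder → XII.4.1; technical-grade → XII.4.1.1. Scheduled 34%. Norvale agreement on XII.3.3: XII.4.1.1 not covered. → 34%.
Line C: pharmaceutical → XII.1; aqueous → XII.1.2; technical-grade → XII.1.2.1. Scheduled 25%. Isolde agreement on XII.1: RVC < 55%. → 25%.
Sum: 11% + 34% + 25% = 70%.

70%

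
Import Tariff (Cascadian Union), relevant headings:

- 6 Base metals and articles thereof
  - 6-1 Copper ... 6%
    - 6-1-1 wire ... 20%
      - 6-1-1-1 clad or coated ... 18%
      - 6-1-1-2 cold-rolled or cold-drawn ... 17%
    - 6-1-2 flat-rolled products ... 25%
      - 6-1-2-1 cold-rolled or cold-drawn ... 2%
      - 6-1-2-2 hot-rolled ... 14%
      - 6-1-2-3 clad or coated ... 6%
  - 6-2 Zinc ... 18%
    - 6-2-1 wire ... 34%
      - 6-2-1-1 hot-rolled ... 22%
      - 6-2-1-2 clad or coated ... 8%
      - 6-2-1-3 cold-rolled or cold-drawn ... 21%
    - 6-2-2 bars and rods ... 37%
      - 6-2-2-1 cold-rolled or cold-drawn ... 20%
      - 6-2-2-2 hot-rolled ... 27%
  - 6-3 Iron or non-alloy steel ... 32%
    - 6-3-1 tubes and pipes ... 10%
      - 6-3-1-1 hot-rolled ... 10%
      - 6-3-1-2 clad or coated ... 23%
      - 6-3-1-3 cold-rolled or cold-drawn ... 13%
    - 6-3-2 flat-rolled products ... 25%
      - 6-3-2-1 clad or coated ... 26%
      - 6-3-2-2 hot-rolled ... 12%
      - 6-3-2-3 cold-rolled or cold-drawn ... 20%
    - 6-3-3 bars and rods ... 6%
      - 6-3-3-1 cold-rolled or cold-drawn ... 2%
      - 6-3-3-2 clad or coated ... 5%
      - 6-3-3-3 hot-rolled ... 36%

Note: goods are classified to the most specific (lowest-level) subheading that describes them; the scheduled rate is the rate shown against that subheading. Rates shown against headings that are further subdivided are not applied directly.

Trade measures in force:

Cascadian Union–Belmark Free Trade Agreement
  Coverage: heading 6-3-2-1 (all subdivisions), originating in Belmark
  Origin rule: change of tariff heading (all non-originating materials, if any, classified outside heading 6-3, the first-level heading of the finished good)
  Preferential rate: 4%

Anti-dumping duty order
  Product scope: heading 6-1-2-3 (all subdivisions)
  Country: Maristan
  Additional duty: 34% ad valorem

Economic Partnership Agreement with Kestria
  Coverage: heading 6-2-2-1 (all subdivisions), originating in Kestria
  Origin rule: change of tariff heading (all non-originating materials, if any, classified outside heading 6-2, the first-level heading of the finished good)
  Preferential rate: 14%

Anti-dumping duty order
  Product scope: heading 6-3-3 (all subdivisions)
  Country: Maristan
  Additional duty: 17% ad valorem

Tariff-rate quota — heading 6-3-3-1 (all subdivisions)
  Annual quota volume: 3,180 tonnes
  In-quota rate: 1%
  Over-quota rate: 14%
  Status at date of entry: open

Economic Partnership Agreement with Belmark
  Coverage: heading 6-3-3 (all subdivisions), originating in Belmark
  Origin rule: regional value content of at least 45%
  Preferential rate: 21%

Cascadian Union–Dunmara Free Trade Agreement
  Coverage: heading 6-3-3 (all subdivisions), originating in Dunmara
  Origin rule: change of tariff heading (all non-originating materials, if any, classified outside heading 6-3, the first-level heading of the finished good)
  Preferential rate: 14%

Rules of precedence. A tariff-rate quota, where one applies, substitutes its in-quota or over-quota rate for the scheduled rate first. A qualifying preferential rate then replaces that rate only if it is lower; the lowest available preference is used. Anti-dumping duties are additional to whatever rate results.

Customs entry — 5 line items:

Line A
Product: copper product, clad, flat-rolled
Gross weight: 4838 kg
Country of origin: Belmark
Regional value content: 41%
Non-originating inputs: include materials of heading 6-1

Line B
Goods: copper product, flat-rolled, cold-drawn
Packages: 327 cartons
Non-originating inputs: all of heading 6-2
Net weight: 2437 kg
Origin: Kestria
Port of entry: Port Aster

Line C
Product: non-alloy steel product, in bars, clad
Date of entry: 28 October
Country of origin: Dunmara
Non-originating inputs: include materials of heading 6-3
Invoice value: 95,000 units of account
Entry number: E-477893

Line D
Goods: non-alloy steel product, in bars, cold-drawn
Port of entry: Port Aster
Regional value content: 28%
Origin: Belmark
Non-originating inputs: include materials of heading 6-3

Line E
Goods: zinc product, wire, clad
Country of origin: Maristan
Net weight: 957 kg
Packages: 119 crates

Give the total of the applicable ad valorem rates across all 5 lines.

Line A: copper → 6-1; flat-rolled → 6-1-2; clad → 6-1-2-3. Scheduled 6%. Belmark agreement on 6-3-2-1: 6-1-2-3 not covered; Belmark agreement on 6-3-3: 6-1-2-3 not covered. → 6%.
Line B: copper → 6-1; flat-rolled → 6-1-2; cold-drawn → 6-1-2-1. Scheduled 2%. Kestria agreement on 6-2-2-1: 6-1-2-1 not covered. → 2%.
Line C: non-alloy steel → 6-3; in bars → 6-3-3; clad → 6-3-3-2. Scheduled 5%. Dunmara agreement on 6-3-3: CTH not met. → 5%.
Line D: non-alloy steel → 6-3; in bars → 6-3-3; cold-drawn → 6-3-3-1. Scheduled 2%. quota on 6-3-3-1 open → in-quota 1%; Belmark agreement on 6-3-2-1: 6-3-3-1 not covered; Belmark agreement on 6-3-3: RVC < 45%. → 1%.
Line E: zinc → 6-2; wire → 6-2-1; clad → 6-2-1-2. Scheduled 8%. No special measure applies. → 8%.
Sum: 6% + 2% + 5% + 1% + 8% = 22%.

22%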